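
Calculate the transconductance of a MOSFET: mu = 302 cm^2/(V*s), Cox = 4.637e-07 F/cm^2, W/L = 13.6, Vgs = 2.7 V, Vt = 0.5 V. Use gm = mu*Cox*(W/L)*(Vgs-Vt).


Step 1: Vov = Vgs - Vt = 2.7 - 0.5 = 2.2 V
Step 2: gm = mu * Cox * (W/L) * Vov
Step 3: gm = 302 * 4.637e-07 * 13.6 * 2.2 = 4.19e-03 S

4.19e-03


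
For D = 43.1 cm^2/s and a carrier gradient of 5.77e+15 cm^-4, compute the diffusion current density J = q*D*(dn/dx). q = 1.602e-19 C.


Step 1: J = q * D * (dn/dx)
Step 2: J = 1.602e-19 * 43.1 * 5.77e+15
Step 3: J = 3.98e-02 A/cm^2

3.98e-02


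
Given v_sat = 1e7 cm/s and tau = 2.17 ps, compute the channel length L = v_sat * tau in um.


Step 1: tau in seconds = 2.17 ps * 1e-12 = 2.1700e-12 s
Step 2: L = v_sat * tau = 1e7 * 2.1700e-12 = 2.1700e-05 cm
Step 3: L in um = 2.1700e-05 * 1e4 = 0.217 um

0.217


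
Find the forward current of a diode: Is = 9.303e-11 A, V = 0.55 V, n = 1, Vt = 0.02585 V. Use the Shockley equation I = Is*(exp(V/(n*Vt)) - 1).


Step 1: V/(n*Vt) = 0.55/(1*0.02585) = 21.2766
Step 2: exp(21.2766) = 1.7390e+09
Step 3: I = 9.303e-11 * (1.7390e+09 - 1) = 1.62e-01 A

1.62e-01


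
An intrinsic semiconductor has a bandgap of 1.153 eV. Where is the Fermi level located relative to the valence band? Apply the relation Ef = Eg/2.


Step 1: For an intrinsic semiconductor, the Fermi level sits at midgap.
Step 2: Ef = Eg / 2 = 1.153 / 2 = 0.5765 eV

0.5765


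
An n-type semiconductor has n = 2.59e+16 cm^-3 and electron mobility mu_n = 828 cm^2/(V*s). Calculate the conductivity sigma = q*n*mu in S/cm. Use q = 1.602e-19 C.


Step 1: sigma = q * n * mu
Step 2: sigma = 1.602e-19 * 2.59e+16 * 828
Step 3: sigma = 3.436e+00 S/cm

3.436e+00


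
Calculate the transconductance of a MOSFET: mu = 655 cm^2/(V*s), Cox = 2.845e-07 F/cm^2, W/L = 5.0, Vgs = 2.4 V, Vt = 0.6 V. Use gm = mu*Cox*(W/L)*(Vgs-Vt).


Step 1: Vov = Vgs - Vt = 2.4 - 0.6 = 1.8 V
Step 2: gm = mu * Cox * (W/L) * Vov
Step 3: gm = 655 * 2.845e-07 * 5.0 * 1.8 = 1.68e-03 S

1.68e-03


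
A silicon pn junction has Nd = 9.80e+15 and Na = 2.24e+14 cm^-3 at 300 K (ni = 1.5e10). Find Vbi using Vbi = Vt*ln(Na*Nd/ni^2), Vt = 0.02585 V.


Step 1: Compute Na*Nd/ni^2 = 2.24e+14 * 9.80e+15 / (1.5e10)^2 = 9.7564e+09
Step 2: ln(9.7564e+09) = 23.0012
Step 3: Vbi = 0.02585 * 23.0012 = 0.595 V

0.595


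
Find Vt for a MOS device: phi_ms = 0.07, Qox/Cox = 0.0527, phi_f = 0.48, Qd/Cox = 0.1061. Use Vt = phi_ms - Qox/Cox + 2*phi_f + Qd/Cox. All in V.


Step 1: Vt = phi_ms - Qox/Cox + 2*phi_f + Qd/Cox
Step 2: Vt = 0.07 - 0.0527 + 2*0.48 + 0.1061
Step 3: Vt = 0.07 - 0.0527 + 0.96 + 0.1061
Step 4: Vt = 1.0834 V

1.0834


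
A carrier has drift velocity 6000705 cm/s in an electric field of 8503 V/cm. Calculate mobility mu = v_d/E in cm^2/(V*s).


Step 1: mu = v_d / E
Step 2: mu = 6000705 / 8503
Step 3: mu = 705.72 cm^2/(V*s)

705.72


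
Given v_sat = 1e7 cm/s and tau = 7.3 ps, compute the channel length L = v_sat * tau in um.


Step 1: tau in seconds = 7.3 ps * 1e-12 = 7.3000e-12 s
Step 2: L = v_sat * tau = 1e7 * 7.3000e-12 = 7.3000e-05 cm
Step 3: L in um = 7.3000e-05 * 1e4 = 0.73 um

0.73


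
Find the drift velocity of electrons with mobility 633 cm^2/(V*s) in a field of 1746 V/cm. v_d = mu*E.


Step 1: v_d = mu * E
Step 2: v_d = 633 * 1746 = 1105218
Step 3: v_d = 1.11e+06 cm/s

1.11e+06


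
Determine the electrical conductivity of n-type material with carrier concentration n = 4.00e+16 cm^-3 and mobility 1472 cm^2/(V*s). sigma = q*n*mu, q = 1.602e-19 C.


Step 1: sigma = q * n * mu
Step 2: sigma = 1.602e-19 * 4.00e+16 * 1472
Step 3: sigma = 9.433e+00 S/cm

9.433e+00


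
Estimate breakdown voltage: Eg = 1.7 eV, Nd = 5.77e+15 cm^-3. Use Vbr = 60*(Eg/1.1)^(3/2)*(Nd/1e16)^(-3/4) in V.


Step 1: Eg/1.1 = 1.7/1.1 = 1.545455
Step 2: (Eg/1.1)^1.5 = 1.545455^1.5 = 1.921253
Step 3: (Nd/1e16)^(-0.75) = (0.577)^(-0.75) = 1.510491
Step 4: Vbr = 60 * 1.921253 * 1.510491 = 174.1 V

174.1


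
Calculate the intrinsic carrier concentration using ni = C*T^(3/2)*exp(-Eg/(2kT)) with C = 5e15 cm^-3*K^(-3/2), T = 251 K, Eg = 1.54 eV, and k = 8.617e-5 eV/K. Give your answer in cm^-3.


Step 1: Compute kT = 8.617e-5 * 251 = 0.02162867 eV
Step 2: Exponent = -Eg/(2kT) = -1.54/(2*0.02162867) = -35.60089
Step 3: T^(3/2) = 251^1.5 = 3976.59
Step 4: ni = 5e15 * 3976.59 * exp(-35.60089) = 6.87e+03 cm^-3

6.87e+03


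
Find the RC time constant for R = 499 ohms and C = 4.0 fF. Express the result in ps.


Step 1: tau = R * C
Step 2: tau = 499 * 4.0 fF = 499 * 4.0e-15 F
Step 3: tau = 1.996e-12 s = 1.996 ps

1.996


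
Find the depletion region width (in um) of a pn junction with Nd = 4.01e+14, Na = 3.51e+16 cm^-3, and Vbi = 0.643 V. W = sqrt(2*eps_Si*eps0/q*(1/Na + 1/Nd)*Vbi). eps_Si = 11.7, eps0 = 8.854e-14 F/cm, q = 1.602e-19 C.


Step 1: 1/Na + 1/Nd = 1/3.51e+16 + 1/4.01e+14 = 2.52226e-15
Step 2: 2*eps*eps0/q = 2*11.7*8.854e-14/1.602e-19 = 1.293281e+07
Step 3: W^2 = 1.293281e+07 * 2.52226e-15 * 0.643 = 2.09746e-08
Step 4: W = sqrt(2.09746e-08) = 1.448e-04 cm = 1.448 um

1.448


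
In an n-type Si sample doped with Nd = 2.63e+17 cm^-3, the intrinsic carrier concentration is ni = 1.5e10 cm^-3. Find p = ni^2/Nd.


Step 1: Since Nd >> ni, n ≈ Nd = 2.63e+17 cm^-3
Step 2: p = ni^2 / n = (1.5e10)^2 / 2.63e+17
Step 3: p = 2.25e20 / 2.63e+17 = 8.56e+02 cm^-3

8.56e+02


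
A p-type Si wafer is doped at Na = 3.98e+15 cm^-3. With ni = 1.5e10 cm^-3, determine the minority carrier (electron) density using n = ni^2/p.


Step 1: Majority hole concentration p ≈ Na = 3.98e+15 cm^-3
Step 2: n = ni^2 / Na = (1.5e10)^2 / 3.98e+15
Step 3: n = 5.65e+04 cm^-3

5.65e+04


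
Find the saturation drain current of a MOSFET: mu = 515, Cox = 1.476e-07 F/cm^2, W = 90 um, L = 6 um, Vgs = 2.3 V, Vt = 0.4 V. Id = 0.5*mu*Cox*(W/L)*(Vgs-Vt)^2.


Step 1: Overdrive voltage Vov = Vgs - Vt = 2.3 - 0.4 = 1.9 V
Step 2: W/L = 90/6 = 15
Step 3: Id = 0.5 * 515 * 1.476e-07 * 15 * 1.9^2
Step 4: Id = 2.06e-03 A

2.06e-03


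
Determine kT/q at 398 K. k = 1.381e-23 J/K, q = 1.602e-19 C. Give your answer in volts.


Step 1: kT = 1.381e-23 * 398 = 5.49638e-21 J
Step 2: Vt = kT/q = 5.49638e-21 / 1.602e-19
Step 3: Vt = 0.03431 V

0.03431


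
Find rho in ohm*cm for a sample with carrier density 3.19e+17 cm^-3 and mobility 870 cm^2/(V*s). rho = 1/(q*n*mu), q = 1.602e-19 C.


Step 1: sigma = q * n * mu = 1.602e-19 * 3.19e+17 * 870 = 4.44603e+01 S/cm
Step 2: rho = 1 / sigma = 1 / 4.44603e+01 = 0.02249 ohm*cm

0.02249


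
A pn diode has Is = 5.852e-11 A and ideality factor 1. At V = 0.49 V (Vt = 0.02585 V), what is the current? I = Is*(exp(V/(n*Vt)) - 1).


Step 1: V/(n*Vt) = 0.49/(1*0.02585) = 18.9555
Step 2: exp(18.9555) = 1.7071e+08
Step 3: I = 5.852e-11 * (1.7071e+08 - 1) = 9.99e-03 A

9.99e-03


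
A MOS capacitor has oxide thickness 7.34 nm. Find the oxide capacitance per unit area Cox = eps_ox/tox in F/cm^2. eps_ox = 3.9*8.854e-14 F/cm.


Step 1: eps_ox = 3.9 * 8.854e-14 = 3.45306e-13 F/cm
Step 2: tox in cm = 7.34 nm * 1e-7 = 7.3400e-07 cm
Step 3: Cox = 3.45306e-13 / 7.3400e-07 = 4.70e-07 F/cm^2

4.70e-07


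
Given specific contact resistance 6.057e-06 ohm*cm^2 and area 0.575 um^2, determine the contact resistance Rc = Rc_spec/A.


Step 1: Convert area to cm^2: 0.575 um^2 = 5.7500e-09 cm^2
Step 2: Rc = Rc_spec / A = 6.057e-06 / 5.7500e-09
Step 3: Rc = 1.05e+03 ohms

1.05e+03


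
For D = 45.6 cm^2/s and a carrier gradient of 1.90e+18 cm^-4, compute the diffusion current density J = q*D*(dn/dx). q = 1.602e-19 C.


Step 1: J = q * D * (dn/dx)
Step 2: J = 1.602e-19 * 45.6 * 1.90e+18
Step 3: J = 1.39e+01 A/cm^2

1.39e+01


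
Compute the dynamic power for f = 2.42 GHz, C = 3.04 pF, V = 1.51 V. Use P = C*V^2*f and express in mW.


Step 1: V^2 = 1.51^2 = 2.2801 V^2
Step 2: P = C*V^2*f = 3.04e-12 F * 2.2801 * 2.42e9 Hz
Step 3: P = 1.677423968e-02 W
Step 4: P = 16.774 mW

16.774


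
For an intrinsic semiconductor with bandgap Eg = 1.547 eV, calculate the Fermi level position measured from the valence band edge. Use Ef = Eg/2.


Step 1: For an intrinsic semiconductor, the Fermi level sits at midgap.
Step 2: Ef = Eg / 2 = 1.547 / 2 = 0.7735 eV

0.7735


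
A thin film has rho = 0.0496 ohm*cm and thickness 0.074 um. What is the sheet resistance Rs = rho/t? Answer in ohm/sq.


Step 1: Convert thickness to cm: t = 0.074 um = 7.4000e-06 cm
Step 2: Rs = rho / t = 0.0496 / 7.4000e-06
Step 3: Rs = 6702.7 ohm/sq

6702.7


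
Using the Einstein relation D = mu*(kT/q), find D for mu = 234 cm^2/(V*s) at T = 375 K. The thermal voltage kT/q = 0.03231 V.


Step 1: D = mu * (kT/q)
Step 2: D = 234 * 0.03231
Step 3: D = 7.56 cm^2/s

7.56


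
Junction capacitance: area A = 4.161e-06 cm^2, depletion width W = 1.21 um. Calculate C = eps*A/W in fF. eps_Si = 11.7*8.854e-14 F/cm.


Step 1: eps_Si = 11.7 * 8.854e-14 = 1.035918e-12 F/cm
Step 2: W in cm = 1.21 * 1e-4 = 1.21e-04 cm
Step 3: C = 1.035918e-12 * 4.161e-06 / 1.21e-04 = 3.562359e-14 F
Step 4: C = 35.62 fF

35.62


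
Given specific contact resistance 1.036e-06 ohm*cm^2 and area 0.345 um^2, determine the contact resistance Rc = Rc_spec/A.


Step 1: Convert area to cm^2: 0.345 um^2 = 3.4500e-09 cm^2
Step 2: Rc = Rc_spec / A = 1.036e-06 / 3.4500e-09
Step 3: Rc = 3.00e+02 ohms

3.00e+02


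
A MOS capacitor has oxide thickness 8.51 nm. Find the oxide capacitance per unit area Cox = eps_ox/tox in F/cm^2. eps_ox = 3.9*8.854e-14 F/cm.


Step 1: eps_ox = 3.9 * 8.854e-14 = 3.45306e-13 F/cm
Step 2: tox in cm = 8.51 nm * 1e-7 = 8.5100e-07 cm
Step 3: Cox = 3.45306e-13 / 8.5100e-07 = 4.06e-07 F/cm^2

4.06e-07


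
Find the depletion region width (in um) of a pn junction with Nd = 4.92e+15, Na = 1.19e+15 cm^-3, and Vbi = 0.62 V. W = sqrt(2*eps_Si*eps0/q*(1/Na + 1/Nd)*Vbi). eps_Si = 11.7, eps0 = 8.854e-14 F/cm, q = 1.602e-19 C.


Step 1: 1/Na + 1/Nd = 1/1.19e+15 + 1/4.92e+15 = 1.04359e-15
Step 2: 2*eps*eps0/q = 2*11.7*8.854e-14/1.602e-19 = 1.293281e+07
Step 3: W^2 = 1.293281e+07 * 1.04359e-15 * 0.62 = 8.36786e-09
Step 4: W = sqrt(8.36786e-09) = 9.148e-05 cm = 0.9148 um

0.9148


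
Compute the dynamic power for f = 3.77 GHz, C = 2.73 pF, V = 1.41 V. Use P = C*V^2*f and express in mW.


Step 1: V^2 = 1.41^2 = 1.9881 V^2
Step 2: P = C*V^2*f = 2.73e-12 F * 1.9881 * 3.77e9 Hz
Step 3: P = 2.046172401e-02 W
Step 4: P = 20.462 mW

20.462


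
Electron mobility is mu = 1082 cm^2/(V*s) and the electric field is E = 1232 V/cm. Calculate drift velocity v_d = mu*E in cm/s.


Step 1: v_d = mu * E
Step 2: v_d = 1082 * 1232 = 1333024
Step 3: v_d = 1.33e+06 cm/s

1.33e+06


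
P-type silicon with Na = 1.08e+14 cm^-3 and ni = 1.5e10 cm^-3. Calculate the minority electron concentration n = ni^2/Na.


Step 1: Majority hole concentration p ≈ Na = 1.08e+14 cm^-3
Step 2: n = ni^2 / Na = (1.5e10)^2 / 1.08e+14
Step 3: n = 2.08e+06 cm^-3

2.08e+06


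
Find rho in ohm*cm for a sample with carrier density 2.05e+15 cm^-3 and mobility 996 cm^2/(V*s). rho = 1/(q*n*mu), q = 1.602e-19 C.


Step 1: sigma = q * n * mu = 1.602e-19 * 2.05e+15 * 996 = 3.27096e-01 S/cm
Step 2: rho = 1 / sigma = 1 / 3.27096e-01 = 3.057 ohm*cm

3.057


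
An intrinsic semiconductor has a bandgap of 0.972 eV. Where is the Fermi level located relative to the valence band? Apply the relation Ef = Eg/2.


Step 1: For an intrinsic semiconductor, the Fermi level sits at midgap.
Step 2: Ef = Eg / 2 = 0.972 / 2 = 0.486 eV

0.486


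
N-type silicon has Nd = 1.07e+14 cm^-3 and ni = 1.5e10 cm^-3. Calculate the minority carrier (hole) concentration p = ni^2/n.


Step 1: Since Nd >> ni, n ≈ Nd = 1.07e+14 cm^-3
Step 2: p = ni^2 / n = (1.5e10)^2 / 1.07e+14
Step 3: p = 2.25e20 / 1.07e+14 = 2.10e+06 cm^-3

2.10e+06


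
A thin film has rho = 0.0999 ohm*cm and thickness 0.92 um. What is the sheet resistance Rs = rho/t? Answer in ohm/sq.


Step 1: Convert thickness to cm: t = 0.92 um = 9.2000e-05 cm
Step 2: Rs = rho / t = 0.0999 / 9.2000e-05
Step 3: Rs = 1085.9 ohm/sq

1085.9


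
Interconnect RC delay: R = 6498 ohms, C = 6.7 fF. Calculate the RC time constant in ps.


Step 1: tau = R * C
Step 2: tau = 6498 * 6.7 fF = 6498 * 6.7e-15 F
Step 3: tau = 4.35366e-11 s = 43.5366 ps

43.5366


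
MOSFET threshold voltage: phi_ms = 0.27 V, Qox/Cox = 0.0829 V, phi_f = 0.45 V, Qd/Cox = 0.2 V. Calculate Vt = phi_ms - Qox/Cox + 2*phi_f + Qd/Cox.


Step 1: Vt = phi_ms - Qox/Cox + 2*phi_f + Qd/Cox
Step 2: Vt = 0.27 - 0.0829 + 2*0.45 + 0.2
Step 3: Vt = 0.27 - 0.0829 + 0.9 + 0.2
Step 4: Vt = 1.2871 V

1.2871


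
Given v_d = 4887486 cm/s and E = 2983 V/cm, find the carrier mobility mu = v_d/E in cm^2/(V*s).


Step 1: mu = v_d / E
Step 2: mu = 4887486 / 2983
Step 3: mu = 1638.45 cm^2/(V*s)

1638.45


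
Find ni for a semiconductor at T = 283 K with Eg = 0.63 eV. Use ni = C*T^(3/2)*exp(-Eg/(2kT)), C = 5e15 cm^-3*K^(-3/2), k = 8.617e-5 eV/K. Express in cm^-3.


Step 1: Compute kT = 8.617e-5 * 283 = 0.02438611 eV
Step 2: Exponent = -Eg/(2kT) = -0.63/(2*0.02438611) = -12.91719
Step 3: T^(3/2) = 283^1.5 = 4760.80
Step 4: ni = 5e15 * 4760.80 * exp(-12.91719) = 5.85e+13 cm^-3

5.85e+13


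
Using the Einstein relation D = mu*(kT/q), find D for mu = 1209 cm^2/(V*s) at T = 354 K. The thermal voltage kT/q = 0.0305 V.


Step 1: D = mu * (kT/q)
Step 2: D = 1209 * 0.0305
Step 3: D = 36.87 cm^2/s

36.87


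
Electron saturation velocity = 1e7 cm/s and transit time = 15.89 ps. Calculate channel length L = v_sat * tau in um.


Step 1: tau in seconds = 15.89 ps * 1e-12 = 1.5890e-11 s
Step 2: L = v_sat * tau = 1e7 * 1.5890e-11 = 1.5890e-04 cm
Step 3: L in um = 1.5890e-04 * 1e4 = 1.589 um

1.589


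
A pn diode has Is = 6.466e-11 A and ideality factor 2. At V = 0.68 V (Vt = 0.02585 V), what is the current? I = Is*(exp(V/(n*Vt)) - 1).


Step 1: V/(n*Vt) = 0.68/(2*0.02585) = 13.1528
Step 2: exp(13.1528) = 5.1545e+05
Step 3: I = 6.466e-11 * (5.1545e+05 - 1) = 3.33e-05 A

3.33e-05


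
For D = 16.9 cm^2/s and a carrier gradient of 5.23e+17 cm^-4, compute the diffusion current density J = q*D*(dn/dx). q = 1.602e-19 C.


Step 1: J = q * D * (dn/dx)
Step 2: J = 1.602e-19 * 16.9 * 5.23e+17
Step 3: J = 1.42e+00 A/cm^2

1.42e+00


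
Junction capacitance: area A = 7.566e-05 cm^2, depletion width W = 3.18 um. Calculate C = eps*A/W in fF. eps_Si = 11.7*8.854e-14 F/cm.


Step 1: eps_Si = 11.7 * 8.854e-14 = 1.035918e-12 F/cm
Step 2: W in cm = 3.18 * 1e-4 = 3.18e-04 cm
Step 3: C = 1.035918e-12 * 7.566e-05 / 3.18e-04 = 2.464703e-13 F
Step 4: C = 246.47 fF

246.47


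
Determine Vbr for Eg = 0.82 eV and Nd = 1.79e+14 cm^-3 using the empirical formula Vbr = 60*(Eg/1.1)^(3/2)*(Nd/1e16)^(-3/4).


Step 1: Eg/1.1 = 0.82/1.1 = 0.745455
Step 2: (Eg/1.1)^1.5 = 0.745455^1.5 = 0.643624
Step 3: (Nd/1e16)^(-0.75) = (0.0179)^(-0.75) = 20.434322
Step 4: Vbr = 60 * 0.643624 * 20.434322 = 789.1 V

789.1


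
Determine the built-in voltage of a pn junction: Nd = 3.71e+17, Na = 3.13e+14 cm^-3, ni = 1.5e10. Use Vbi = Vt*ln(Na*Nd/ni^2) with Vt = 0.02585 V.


Step 1: Compute Na*Nd/ni^2 = 3.13e+14 * 3.71e+17 / (1.5e10)^2 = 5.1610e+11
Step 2: ln(5.1610e+11) = 26.9696
Step 3: Vbi = 0.02585 * 26.9696 = 0.697 V

0.697


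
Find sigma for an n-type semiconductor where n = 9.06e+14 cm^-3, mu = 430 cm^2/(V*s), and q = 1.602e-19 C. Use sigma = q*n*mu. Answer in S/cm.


Step 1: sigma = q * n * mu
Step 2: sigma = 1.602e-19 * 9.06e+14 * 430
Step 3: sigma = 6.241e-02 S/cm

6.241e-02


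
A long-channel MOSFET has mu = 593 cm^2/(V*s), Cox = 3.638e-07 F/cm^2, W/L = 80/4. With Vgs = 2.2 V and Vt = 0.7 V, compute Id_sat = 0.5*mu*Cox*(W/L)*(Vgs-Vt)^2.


Step 1: Overdrive voltage Vov = Vgs - Vt = 2.2 - 0.7 = 1.5 V
Step 2: W/L = 80/4 = 20
Step 3: Id = 0.5 * 593 * 3.638e-07 * 20 * 1.5^2
Step 4: Id = 4.85e-03 A

4.85e-03


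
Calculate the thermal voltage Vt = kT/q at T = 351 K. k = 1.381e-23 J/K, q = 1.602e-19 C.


Step 1: kT = 1.381e-23 * 351 = 4.84731e-21 J
Step 2: Vt = kT/q = 4.84731e-21 / 1.602e-19
Step 3: Vt = 0.03026 V

0.03026


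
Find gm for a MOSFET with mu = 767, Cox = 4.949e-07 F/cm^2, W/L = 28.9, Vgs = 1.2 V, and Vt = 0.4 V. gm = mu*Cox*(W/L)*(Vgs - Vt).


Step 1: Vov = Vgs - Vt = 1.2 - 0.4 = 0.8 V
Step 2: gm = mu * Cox * (W/L) * Vov
Step 3: gm = 767 * 4.949e-07 * 28.9 * 0.8 = 8.78e-03 S

8.78e-03


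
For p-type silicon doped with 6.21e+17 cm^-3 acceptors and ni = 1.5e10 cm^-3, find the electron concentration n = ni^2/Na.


Step 1: Majority hole concentration p ≈ Na = 6.21e+17 cm^-3
Step 2: n = ni^2 / Na = (1.5e10)^2 / 6.21e+17
Step 3: n = 3.62e+02 cm^-3

3.62e+02


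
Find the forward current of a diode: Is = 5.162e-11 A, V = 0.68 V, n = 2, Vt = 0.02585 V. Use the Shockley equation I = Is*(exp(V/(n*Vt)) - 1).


Step 1: V/(n*Vt) = 0.68/(2*0.02585) = 13.1528
Step 2: exp(13.1528) = 5.1545e+05
Step 3: I = 5.162e-11 * (5.1545e+05 - 1) = 2.66e-05 A

2.66e-05


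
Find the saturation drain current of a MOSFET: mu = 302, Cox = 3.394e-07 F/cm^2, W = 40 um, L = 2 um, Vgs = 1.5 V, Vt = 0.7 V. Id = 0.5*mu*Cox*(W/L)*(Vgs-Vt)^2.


Step 1: Overdrive voltage Vov = Vgs - Vt = 1.5 - 0.7 = 0.8 V
Step 2: W/L = 40/2 = 20
Step 3: Id = 0.5 * 302 * 3.394e-07 * 20 * 0.8^2
Step 4: Id = 6.56e-04 A

6.56e-04


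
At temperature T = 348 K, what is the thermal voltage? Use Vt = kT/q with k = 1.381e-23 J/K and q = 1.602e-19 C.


Step 1: kT = 1.381e-23 * 348 = 4.80588e-21 J
Step 2: Vt = kT/q = 4.80588e-21 / 1.602e-19
Step 3: Vt = 0.03 V

0.03


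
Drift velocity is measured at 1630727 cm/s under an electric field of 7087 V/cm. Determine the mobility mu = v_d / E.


Step 1: mu = v_d / E
Step 2: mu = 1630727 / 7087
Step 3: mu = 230.1 cm^2/(V*s)

230.1


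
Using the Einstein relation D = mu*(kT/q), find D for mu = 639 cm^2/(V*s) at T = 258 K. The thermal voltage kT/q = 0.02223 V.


Step 1: D = mu * (kT/q)
Step 2: D = 639 * 0.02223
Step 3: D = 14.2 cm^2/s

14.2


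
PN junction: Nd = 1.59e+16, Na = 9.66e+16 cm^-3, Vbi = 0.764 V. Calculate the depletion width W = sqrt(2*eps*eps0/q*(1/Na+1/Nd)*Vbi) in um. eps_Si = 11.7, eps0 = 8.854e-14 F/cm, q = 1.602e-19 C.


Step 1: 1/Na + 1/Nd = 1/9.66e+16 + 1/1.59e+16 = 7.32450e-17
Step 2: 2*eps*eps0/q = 2*11.7*8.854e-14/1.602e-19 = 1.293281e+07
Step 3: W^2 = 1.293281e+07 * 7.32450e-17 * 0.764 = 7.23709e-10
Step 4: W = sqrt(7.23709e-10) = 2.690e-05 cm = 0.269 um

0.269


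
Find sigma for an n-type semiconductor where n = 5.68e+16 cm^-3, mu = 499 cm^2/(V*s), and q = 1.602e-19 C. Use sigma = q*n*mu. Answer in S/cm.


Step 1: sigma = q * n * mu
Step 2: sigma = 1.602e-19 * 5.68e+16 * 499
Step 3: sigma = 4.541e+00 S/cm

4.541e+00


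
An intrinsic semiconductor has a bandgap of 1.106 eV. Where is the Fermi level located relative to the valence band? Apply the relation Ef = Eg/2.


Step 1: For an intrinsic semiconductor, the Fermi level sits at midgap.
Step 2: Ef = Eg / 2 = 1.106 / 2 = 0.553 eV

0.553


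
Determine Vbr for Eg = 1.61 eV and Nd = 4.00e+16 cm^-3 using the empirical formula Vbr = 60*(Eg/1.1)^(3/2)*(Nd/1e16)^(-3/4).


Step 1: Eg/1.1 = 1.61/1.1 = 1.463636
Step 2: (Eg/1.1)^1.5 = 1.463636^1.5 = 1.770719
Step 3: (Nd/1e16)^(-0.75) = (4.0)^(-0.75) = 0.353553
Step 4: Vbr = 60 * 1.770719 * 0.353553 = 37.6 V

37.6


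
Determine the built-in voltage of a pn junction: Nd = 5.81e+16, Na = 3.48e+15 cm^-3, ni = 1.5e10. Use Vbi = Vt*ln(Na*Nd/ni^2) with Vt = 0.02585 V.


Step 1: Compute Na*Nd/ni^2 = 3.48e+15 * 5.81e+16 / (1.5e10)^2 = 8.9861e+11
Step 2: ln(8.9861e+11) = 27.5241
Step 3: Vbi = 0.02585 * 27.5241 = 0.711 V

0.711


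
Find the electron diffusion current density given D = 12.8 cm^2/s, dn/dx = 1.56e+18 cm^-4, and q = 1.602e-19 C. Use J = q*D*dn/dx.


Step 1: J = q * D * (dn/dx)
Step 2: J = 1.602e-19 * 12.8 * 1.56e+18
Step 3: J = 3.20e+00 A/cm^2

3.20e+00


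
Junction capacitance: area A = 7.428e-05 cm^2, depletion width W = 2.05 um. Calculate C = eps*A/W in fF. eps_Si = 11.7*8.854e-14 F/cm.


Step 1: eps_Si = 11.7 * 8.854e-14 = 1.035918e-12 F/cm
Step 2: W in cm = 2.05 * 1e-4 = 2.05e-04 cm
Step 3: C = 1.035918e-12 * 7.428e-05 / 2.05e-04 = 3.753560e-13 F
Step 4: C = 375.36 fF

375.36


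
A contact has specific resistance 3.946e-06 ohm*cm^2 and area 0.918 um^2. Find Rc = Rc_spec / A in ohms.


Step 1: Convert area to cm^2: 0.918 um^2 = 9.1800e-09 cm^2
Step 2: Rc = Rc_spec / A = 3.946e-06 / 9.1800e-09
Step 3: Rc = 4.30e+02 ohms

4.30e+02


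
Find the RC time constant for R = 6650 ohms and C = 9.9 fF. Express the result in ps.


Step 1: tau = R * C
Step 2: tau = 6650 * 9.9 fF = 6650 * 9.9e-15 F
Step 3: tau = 6.5835e-11 s = 65.835 ps

65.835


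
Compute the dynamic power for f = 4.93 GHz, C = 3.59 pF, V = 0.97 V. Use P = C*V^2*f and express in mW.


Step 1: V^2 = 0.97^2 = 0.9409 V^2
Step 2: P = C*V^2*f = 3.59e-12 F * 0.9409 * 4.93e9 Hz
Step 3: P = 1.665270683e-02 W
Step 4: P = 16.653 mW

16.653


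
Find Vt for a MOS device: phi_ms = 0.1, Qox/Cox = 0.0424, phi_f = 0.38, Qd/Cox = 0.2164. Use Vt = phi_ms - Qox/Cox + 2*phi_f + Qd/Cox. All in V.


Step 1: Vt = phi_ms - Qox/Cox + 2*phi_f + Qd/Cox
Step 2: Vt = 0.1 - 0.0424 + 2*0.38 + 0.2164
Step 3: Vt = 0.1 - 0.0424 + 0.76 + 0.2164
Step 4: Vt = 1.034 V

1.034


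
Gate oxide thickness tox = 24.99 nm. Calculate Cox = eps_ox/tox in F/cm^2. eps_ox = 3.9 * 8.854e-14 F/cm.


Step 1: eps_ox = 3.9 * 8.854e-14 = 3.45306e-13 F/cm
Step 2: tox in cm = 24.99 nm * 1e-7 = 2.4990e-06 cm
Step 3: Cox = 3.45306e-13 / 2.4990e-06 = 1.38e-07 F/cm^2

1.38e-07


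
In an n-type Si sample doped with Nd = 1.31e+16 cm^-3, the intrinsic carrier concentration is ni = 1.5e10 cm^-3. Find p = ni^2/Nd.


Step 1: Since Nd >> ni, n ≈ Nd = 1.31e+16 cm^-3
Step 2: p = ni^2 / n = (1.5e10)^2 / 1.31e+16
Step 3: p = 2.25e20 / 1.31e+16 = 1.72e+04 cm^-3

1.72e+04


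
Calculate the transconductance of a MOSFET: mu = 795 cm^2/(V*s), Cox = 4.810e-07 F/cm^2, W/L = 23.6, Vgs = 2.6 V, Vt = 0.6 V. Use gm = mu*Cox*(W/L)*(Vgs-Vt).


Step 1: Vov = Vgs - Vt = 2.6 - 0.6 = 2.0 V
Step 2: gm = mu * Cox * (W/L) * Vov
Step 3: gm = 795 * 4.810e-07 * 23.6 * 2.0 = 1.80e-02 S

1.80e-02


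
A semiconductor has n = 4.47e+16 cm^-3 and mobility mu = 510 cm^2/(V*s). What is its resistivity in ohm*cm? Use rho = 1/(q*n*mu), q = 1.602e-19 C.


Step 1: sigma = q * n * mu = 1.602e-19 * 4.47e+16 * 510 = 3.65208e+00 S/cm
Step 2: rho = 1 / sigma = 1 / 3.65208e+00 = 0.2738 ohm*cm

0.2738


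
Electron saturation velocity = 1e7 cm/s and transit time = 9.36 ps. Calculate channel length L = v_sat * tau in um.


Step 1: tau in seconds = 9.36 ps * 1e-12 = 9.3600e-12 s
Step 2: L = v_sat * tau = 1e7 * 9.3600e-12 = 9.3600e-05 cm
Step 3: L in um = 9.3600e-05 * 1e4 = 0.936 um

0.936


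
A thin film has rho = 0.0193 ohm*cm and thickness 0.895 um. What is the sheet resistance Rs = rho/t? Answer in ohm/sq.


Step 1: Convert thickness to cm: t = 0.895 um = 8.9500e-05 cm
Step 2: Rs = rho / t = 0.0193 / 8.9500e-05
Step 3: Rs = 215.6 ohm/sq

215.6


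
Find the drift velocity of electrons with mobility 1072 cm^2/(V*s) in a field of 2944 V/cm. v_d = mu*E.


Step 1: v_d = mu * E
Step 2: v_d = 1072 * 2944 = 3155968
Step 3: v_d = 3.16e+06 cm/s

3.16e+06


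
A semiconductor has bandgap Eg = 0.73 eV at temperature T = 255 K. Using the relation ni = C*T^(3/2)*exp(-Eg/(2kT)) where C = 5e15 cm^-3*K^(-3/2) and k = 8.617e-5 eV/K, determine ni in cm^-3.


Step 1: Compute kT = 8.617e-5 * 255 = 0.02197335 eV
Step 2: Exponent = -Eg/(2kT) = -0.73/(2*0.02197335) = -16.61103
Step 3: T^(3/2) = 255^1.5 = 4072.02
Step 4: ni = 5e15 * 4072.02 * exp(-16.61103) = 1.24e+12 cm^-3

1.24e+12


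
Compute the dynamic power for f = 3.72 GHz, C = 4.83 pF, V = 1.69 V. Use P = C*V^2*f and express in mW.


Step 1: V^2 = 1.69^2 = 2.8561 V^2
Step 2: P = C*V^2*f = 4.83e-12 F * 2.8561 * 3.72e9 Hz
Step 3: P = 5.131726236e-02 W
Step 4: P = 51.317 mW

51.317


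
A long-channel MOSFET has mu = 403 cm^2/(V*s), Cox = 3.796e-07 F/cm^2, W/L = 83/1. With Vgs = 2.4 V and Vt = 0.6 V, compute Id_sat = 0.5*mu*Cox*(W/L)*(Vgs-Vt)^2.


Step 1: Overdrive voltage Vov = Vgs - Vt = 2.4 - 0.6 = 1.8 V
Step 2: W/L = 83/1 = 83
Step 3: Id = 0.5 * 403 * 3.796e-07 * 83 * 1.8^2
Step 4: Id = 2.06e-02 A

2.06e-02


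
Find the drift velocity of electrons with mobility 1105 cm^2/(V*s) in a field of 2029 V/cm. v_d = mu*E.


Step 1: v_d = mu * E
Step 2: v_d = 1105 * 2029 = 2242045
Step 3: v_d = 2.24e+06 cm/s

2.24e+06


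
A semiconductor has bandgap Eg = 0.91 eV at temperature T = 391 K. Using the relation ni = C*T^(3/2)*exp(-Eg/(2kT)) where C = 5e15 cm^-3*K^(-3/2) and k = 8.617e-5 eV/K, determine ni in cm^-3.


Step 1: Compute kT = 8.617e-5 * 391 = 0.03369247 eV
Step 2: Exponent = -Eg/(2kT) = -0.91/(2*0.03369247) = -13.50450
Step 3: T^(3/2) = 391^1.5 = 7731.52
Step 4: ni = 5e15 * 7731.52 * exp(-13.50450) = 5.28e+13 cm^-3

5.28e+13


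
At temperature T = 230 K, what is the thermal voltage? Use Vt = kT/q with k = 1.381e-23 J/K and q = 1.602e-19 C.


Step 1: kT = 1.381e-23 * 230 = 3.1763e-21 J
Step 2: Vt = kT/q = 3.1763e-21 / 1.602e-19
Step 3: Vt = 0.01983 V

0.01983


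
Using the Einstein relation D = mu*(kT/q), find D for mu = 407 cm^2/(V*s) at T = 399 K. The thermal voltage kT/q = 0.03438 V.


Step 1: D = mu * (kT/q)
Step 2: D = 407 * 0.03438
Step 3: D = 13.99 cm^2/s

13.99


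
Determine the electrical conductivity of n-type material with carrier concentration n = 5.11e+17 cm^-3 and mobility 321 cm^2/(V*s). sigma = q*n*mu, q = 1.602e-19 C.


Step 1: sigma = q * n * mu
Step 2: sigma = 1.602e-19 * 5.11e+17 * 321
Step 3: sigma = 2.628e+01 S/cm

2.628e+01


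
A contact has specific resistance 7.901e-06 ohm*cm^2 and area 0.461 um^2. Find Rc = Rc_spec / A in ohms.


Step 1: Convert area to cm^2: 0.461 um^2 = 4.6100e-09 cm^2
Step 2: Rc = Rc_spec / A = 7.901e-06 / 4.6100e-09
Step 3: Rc = 1.71e+03 ohms

1.71e+03


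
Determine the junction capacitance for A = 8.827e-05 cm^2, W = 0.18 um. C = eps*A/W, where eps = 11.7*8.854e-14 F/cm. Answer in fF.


Step 1: eps_Si = 11.7 * 8.854e-14 = 1.035918e-12 F/cm
Step 2: W in cm = 0.18 * 1e-4 = 1.80e-05 cm
Step 3: C = 1.035918e-12 * 8.827e-05 / 1.80e-05 = 5.080027e-12 F
Step 4: C = 5080.03 fF

5080.03


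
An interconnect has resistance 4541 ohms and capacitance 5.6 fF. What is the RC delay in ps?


Step 1: tau = R * C
Step 2: tau = 4541 * 5.6 fF = 4541 * 5.6e-15 F
Step 3: tau = 2.54296e-11 s = 25.4296 ps

25.4296


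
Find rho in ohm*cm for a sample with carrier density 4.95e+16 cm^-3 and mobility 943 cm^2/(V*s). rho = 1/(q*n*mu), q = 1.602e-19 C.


Step 1: sigma = q * n * mu = 1.602e-19 * 4.95e+16 * 943 = 7.47790e+00 S/cm
Step 2: rho = 1 / sigma = 1 / 7.47790e+00 = 0.1337 ohm*cm

0.1337


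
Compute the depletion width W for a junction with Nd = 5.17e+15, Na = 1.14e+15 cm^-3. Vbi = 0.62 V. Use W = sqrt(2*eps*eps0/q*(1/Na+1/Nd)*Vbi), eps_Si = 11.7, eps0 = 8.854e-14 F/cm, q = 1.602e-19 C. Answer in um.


Step 1: 1/Na + 1/Nd = 1/1.14e+15 + 1/5.17e+15 = 1.07062e-15
Step 2: 2*eps*eps0/q = 2*11.7*8.854e-14/1.602e-19 = 1.293281e+07
Step 3: W^2 = 1.293281e+07 * 1.07062e-15 * 0.62 = 8.58460e-09
Step 4: W = sqrt(8.58460e-09) = 9.265e-05 cm = 0.9265 um

0.9265


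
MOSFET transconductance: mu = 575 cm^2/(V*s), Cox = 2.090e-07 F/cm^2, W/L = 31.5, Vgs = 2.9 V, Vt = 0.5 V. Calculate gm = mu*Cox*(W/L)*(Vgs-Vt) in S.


Step 1: Vov = Vgs - Vt = 2.9 - 0.5 = 2.4 V
Step 2: gm = mu * Cox * (W/L) * Vov
Step 3: gm = 575 * 2.090e-07 * 31.5 * 2.4 = 9.09e-03 S

9.09e-03


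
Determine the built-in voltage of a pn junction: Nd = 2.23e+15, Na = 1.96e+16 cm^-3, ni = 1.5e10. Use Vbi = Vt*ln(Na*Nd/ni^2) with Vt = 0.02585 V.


Step 1: Compute Na*Nd/ni^2 = 1.96e+16 * 2.23e+15 / (1.5e10)^2 = 1.9426e+11
Step 2: ln(1.9426e+11) = 25.9925
Step 3: Vbi = 0.02585 * 25.9925 = 0.672 V

0.672


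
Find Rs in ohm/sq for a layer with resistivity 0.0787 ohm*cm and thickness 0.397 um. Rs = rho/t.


Step 1: Convert thickness to cm: t = 0.397 um = 3.9700e-05 cm
Step 2: Rs = rho / t = 0.0787 / 3.9700e-05
Step 3: Rs = 1982.4 ohm/sq

1982.4


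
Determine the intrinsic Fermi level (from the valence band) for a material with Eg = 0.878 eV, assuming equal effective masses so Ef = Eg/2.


Step 1: For an intrinsic semiconductor, the Fermi level sits at midgap.
Step 2: Ef = Eg / 2 = 0.878 / 2 = 0.439 eV

0.439


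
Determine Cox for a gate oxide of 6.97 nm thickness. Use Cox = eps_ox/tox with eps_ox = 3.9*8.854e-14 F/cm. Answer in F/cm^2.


Step 1: eps_ox = 3.9 * 8.854e-14 = 3.45306e-13 F/cm
Step 2: tox in cm = 6.97 nm * 1e-7 = 6.9700e-07 cm
Step 3: Cox = 3.45306e-13 / 6.9700e-07 = 4.95e-07 F/cm^2

4.95e-07


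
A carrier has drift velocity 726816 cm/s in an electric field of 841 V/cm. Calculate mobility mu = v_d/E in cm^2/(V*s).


Step 1: mu = v_d / E
Step 2: mu = 726816 / 841
Step 3: mu = 864.23 cm^2/(V*s)

864.23


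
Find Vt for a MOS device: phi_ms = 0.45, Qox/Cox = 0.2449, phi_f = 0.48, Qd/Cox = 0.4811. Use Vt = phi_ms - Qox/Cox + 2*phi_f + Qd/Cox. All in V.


Step 1: Vt = phi_ms - Qox/Cox + 2*phi_f + Qd/Cox
Step 2: Vt = 0.45 - 0.2449 + 2*0.48 + 0.4811
Step 3: Vt = 0.45 - 0.2449 + 0.96 + 0.4811
Step 4: Vt = 1.6462 V

1.6462


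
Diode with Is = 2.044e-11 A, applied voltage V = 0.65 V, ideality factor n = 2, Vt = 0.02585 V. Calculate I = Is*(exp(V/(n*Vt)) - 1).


Step 1: V/(n*Vt) = 0.65/(2*0.02585) = 12.5725
Step 2: exp(12.5725) = 2.8851e+05
Step 3: I = 2.044e-11 * (2.8851e+05 - 1) = 5.90e-06 A

5.90e-06


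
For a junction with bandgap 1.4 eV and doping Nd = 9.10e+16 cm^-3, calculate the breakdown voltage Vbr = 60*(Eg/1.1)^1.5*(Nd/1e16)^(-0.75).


Step 1: Eg/1.1 = 1.4/1.1 = 1.272727
Step 2: (Eg/1.1)^1.5 = 1.272727^1.5 = 1.435830
Step 3: (Nd/1e16)^(-0.75) = (9.1)^(-0.75) = 0.190862
Step 4: Vbr = 60 * 1.435830 * 0.190862 = 16.4 V

16.4


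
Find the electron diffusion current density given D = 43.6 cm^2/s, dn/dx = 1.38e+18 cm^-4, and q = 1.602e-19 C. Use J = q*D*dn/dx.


Step 1: J = q * D * (dn/dx)
Step 2: J = 1.602e-19 * 43.6 * 1.38e+18
Step 3: J = 9.64e+00 A/cm^2

9.64e+00


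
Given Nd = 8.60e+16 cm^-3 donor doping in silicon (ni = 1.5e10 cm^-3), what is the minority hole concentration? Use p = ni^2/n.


Step 1: Since Nd >> ni, n ≈ Nd = 8.60e+16 cm^-3
Step 2: p = ni^2 / n = (1.5e10)^2 / 8.60e+16
Step 3: p = 2.25e20 / 8.60e+16 = 2.62e+03 cm^-3

2.62e+03


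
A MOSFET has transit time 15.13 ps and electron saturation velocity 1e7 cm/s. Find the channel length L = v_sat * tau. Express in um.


Step 1: tau in seconds = 15.13 ps * 1e-12 = 1.5130e-11 s
Step 2: L = v_sat * tau = 1e7 * 1.5130e-11 = 1.5130e-04 cm
Step 3: L in um = 1.5130e-04 * 1e4 = 1.513 um

1.513


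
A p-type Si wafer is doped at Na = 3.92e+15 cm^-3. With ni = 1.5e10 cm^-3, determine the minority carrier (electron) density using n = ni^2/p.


Step 1: Majority hole concentration p ≈ Na = 3.92e+15 cm^-3
Step 2: n = ni^2 / Na = (1.5e10)^2 / 3.92e+15
Step 3: n = 5.74e+04 cm^-3

5.74e+04


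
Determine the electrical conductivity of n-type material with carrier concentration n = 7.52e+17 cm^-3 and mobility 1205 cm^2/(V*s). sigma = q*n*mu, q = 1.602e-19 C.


Step 1: sigma = q * n * mu
Step 2: sigma = 1.602e-19 * 7.52e+17 * 1205
Step 3: sigma = 1.452e+02 S/cm

1.452e+02


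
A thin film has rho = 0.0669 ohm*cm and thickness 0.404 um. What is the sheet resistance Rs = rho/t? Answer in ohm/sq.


Step 1: Convert thickness to cm: t = 0.404 um = 4.0400e-05 cm
Step 2: Rs = rho / t = 0.0669 / 4.0400e-05
Step 3: Rs = 1655.9 ohm/sq

1655.9


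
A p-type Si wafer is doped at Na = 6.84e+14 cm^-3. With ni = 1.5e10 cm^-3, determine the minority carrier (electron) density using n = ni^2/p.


Step 1: Majority hole concentration p ≈ Na = 6.84e+14 cm^-3
Step 2: n = ni^2 / Na = (1.5e10)^2 / 6.84e+14
Step 3: n = 3.29e+05 cm^-3

3.29e+05


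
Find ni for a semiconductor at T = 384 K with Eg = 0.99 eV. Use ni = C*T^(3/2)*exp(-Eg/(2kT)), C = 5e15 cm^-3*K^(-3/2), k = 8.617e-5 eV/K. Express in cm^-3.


Step 1: Compute kT = 8.617e-5 * 384 = 0.03308928 eV
Step 2: Exponent = -Eg/(2kT) = -0.99/(2*0.03308928) = -14.95953
Step 3: T^(3/2) = 384^1.5 = 7524.83
Step 4: ni = 5e15 * 7524.83 * exp(-14.95953) = 1.20e+13 cm^-3

1.20e+13


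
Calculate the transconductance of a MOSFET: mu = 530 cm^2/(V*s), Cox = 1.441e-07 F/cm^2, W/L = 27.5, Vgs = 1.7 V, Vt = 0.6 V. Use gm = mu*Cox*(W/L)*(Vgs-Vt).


Step 1: Vov = Vgs - Vt = 1.7 - 0.6 = 1.1 V
Step 2: gm = mu * Cox * (W/L) * Vov
Step 3: gm = 530 * 1.441e-07 * 27.5 * 1.1 = 2.31e-03 S

2.31e-03


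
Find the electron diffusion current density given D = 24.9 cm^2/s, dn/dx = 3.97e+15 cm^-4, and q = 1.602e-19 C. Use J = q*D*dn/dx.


Step 1: J = q * D * (dn/dx)
Step 2: J = 1.602e-19 * 24.9 * 3.97e+15
Step 3: J = 1.58e-02 A/cm^2

1.58e-02


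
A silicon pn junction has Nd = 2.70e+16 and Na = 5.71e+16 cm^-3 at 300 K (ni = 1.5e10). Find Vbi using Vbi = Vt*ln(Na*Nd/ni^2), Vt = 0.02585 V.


Step 1: Compute Na*Nd/ni^2 = 5.71e+16 * 2.70e+16 / (1.5e10)^2 = 6.8520e+12
Step 2: ln(6.8520e+12) = 29.5556
Step 3: Vbi = 0.02585 * 29.5556 = 0.764 V

0.764


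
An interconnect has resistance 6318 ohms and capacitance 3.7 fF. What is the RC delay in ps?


Step 1: tau = R * C
Step 2: tau = 6318 * 3.7 fF = 6318 * 3.7e-15 F
Step 3: tau = 2.33766e-11 s = 23.3766 ps

23.3766


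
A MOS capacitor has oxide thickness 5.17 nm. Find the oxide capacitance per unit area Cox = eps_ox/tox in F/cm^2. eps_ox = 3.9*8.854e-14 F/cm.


Step 1: eps_ox = 3.9 * 8.854e-14 = 3.45306e-13 F/cm
Step 2: tox in cm = 5.17 nm * 1e-7 = 5.1700e-07 cm
Step 3: Cox = 3.45306e-13 / 5.1700e-07 = 6.68e-07 F/cm^2

6.68e-07


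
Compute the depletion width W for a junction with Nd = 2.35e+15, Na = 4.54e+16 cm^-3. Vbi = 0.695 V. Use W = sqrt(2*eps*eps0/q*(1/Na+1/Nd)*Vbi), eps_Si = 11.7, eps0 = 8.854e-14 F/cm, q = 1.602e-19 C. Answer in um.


Step 1: 1/Na + 1/Nd = 1/4.54e+16 + 1/2.35e+15 = 4.47558e-16
Step 2: 2*eps*eps0/q = 2*11.7*8.854e-14/1.602e-19 = 1.293281e+07
Step 3: W^2 = 1.293281e+07 * 4.47558e-16 * 0.695 = 4.02279e-09
Step 4: W = sqrt(4.02279e-09) = 6.343e-05 cm = 0.6343 um

0.6343


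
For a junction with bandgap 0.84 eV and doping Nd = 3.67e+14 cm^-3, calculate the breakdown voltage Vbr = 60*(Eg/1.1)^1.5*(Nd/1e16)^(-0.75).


Step 1: Eg/1.1 = 0.84/1.1 = 0.763636
Step 2: (Eg/1.1)^1.5 = 0.763636^1.5 = 0.667313
Step 3: (Nd/1e16)^(-0.75) = (0.0367)^(-0.75) = 11.926155
Step 4: Vbr = 60 * 0.667313 * 11.926155 = 477.5 V

477.5


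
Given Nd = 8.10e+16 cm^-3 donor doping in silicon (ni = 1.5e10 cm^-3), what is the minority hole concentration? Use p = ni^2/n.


Step 1: Since Nd >> ni, n ≈ Nd = 8.10e+16 cm^-3
Step 2: p = ni^2 / n = (1.5e10)^2 / 8.10e+16
Step 3: p = 2.25e20 / 8.10e+16 = 2.78e+03 cm^-3

2.78e+03


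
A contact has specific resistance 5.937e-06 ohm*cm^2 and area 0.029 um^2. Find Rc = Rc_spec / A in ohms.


Step 1: Convert area to cm^2: 0.029 um^2 = 2.9000e-10 cm^2
Step 2: Rc = Rc_spec / A = 5.937e-06 / 2.9000e-10
Step 3: Rc = 2.05e+04 ohms

2.05e+04


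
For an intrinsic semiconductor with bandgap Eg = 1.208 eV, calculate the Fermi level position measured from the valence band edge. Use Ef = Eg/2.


Step 1: For an intrinsic semiconductor, the Fermi level sits at midgap.
Step 2: Ef = Eg / 2 = 1.208 / 2 = 0.604 eV

0.604


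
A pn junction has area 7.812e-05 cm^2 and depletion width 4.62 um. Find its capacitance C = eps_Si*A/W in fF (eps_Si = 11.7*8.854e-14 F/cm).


Step 1: eps_Si = 11.7 * 8.854e-14 = 1.035918e-12 F/cm
Step 2: W in cm = 4.62 * 1e-4 = 4.62e-04 cm
Step 3: C = 1.035918e-12 * 7.812e-05 / 4.62e-04 = 1.751643e-13 F
Step 4: C = 175.16 fF

175.16


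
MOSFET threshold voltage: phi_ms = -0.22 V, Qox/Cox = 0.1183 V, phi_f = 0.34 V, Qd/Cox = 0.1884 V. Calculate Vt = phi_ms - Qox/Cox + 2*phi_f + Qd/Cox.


Step 1: Vt = phi_ms - Qox/Cox + 2*phi_f + Qd/Cox
Step 2: Vt = -0.22 - 0.1183 + 2*0.34 + 0.1884
Step 3: Vt = -0.22 - 0.1183 + 0.68 + 0.1884
Step 4: Vt = 0.5301 V

0.5301


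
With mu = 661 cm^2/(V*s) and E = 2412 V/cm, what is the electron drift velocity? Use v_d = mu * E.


Step 1: v_d = mu * E
Step 2: v_d = 661 * 2412 = 1594332
Step 3: v_d = 1.59e+06 cm/s

1.59e+06


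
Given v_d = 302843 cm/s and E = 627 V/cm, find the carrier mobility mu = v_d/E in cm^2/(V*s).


Step 1: mu = v_d / E
Step 2: mu = 302843 / 627
Step 3: mu = 483.0 cm^2/(V*s)

483.0


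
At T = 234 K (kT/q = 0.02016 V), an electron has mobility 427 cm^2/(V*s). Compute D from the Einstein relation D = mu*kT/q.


Step 1: D = mu * (kT/q)
Step 2: D = 427 * 0.02016
Step 3: D = 8.61 cm^2/s

8.61


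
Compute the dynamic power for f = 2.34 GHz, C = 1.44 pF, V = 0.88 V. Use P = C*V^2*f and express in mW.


Step 1: V^2 = 0.88^2 = 0.7744 V^2
Step 2: P = C*V^2*f = 1.44e-12 F * 0.7744 * 2.34e9 Hz
Step 3: P = 2.60941824e-03 W
Step 4: P = 2.609 mW

2.609


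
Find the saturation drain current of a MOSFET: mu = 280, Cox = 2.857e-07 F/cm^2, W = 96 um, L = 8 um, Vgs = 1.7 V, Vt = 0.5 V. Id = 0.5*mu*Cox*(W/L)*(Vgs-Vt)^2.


Step 1: Overdrive voltage Vov = Vgs - Vt = 1.7 - 0.5 = 1.2 V
Step 2: W/L = 96/8 = 12
Step 3: Id = 0.5 * 280 * 2.857e-07 * 12 * 1.2^2
Step 4: Id = 6.91e-04 A

6.91e-04


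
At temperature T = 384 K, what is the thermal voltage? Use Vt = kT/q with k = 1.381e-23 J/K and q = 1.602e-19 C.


Step 1: kT = 1.381e-23 * 384 = 5.30304e-21 J
Step 2: Vt = kT/q = 5.30304e-21 / 1.602e-19
Step 3: Vt = 0.0331 V

0.0331


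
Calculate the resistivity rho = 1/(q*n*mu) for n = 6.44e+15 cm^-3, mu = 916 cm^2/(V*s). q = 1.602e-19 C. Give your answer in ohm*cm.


Step 1: sigma = q * n * mu = 1.602e-19 * 6.44e+15 * 916 = 9.45026e-01 S/cm
Step 2: rho = 1 / sigma = 1 / 9.45026e-01 = 1.058 ohm*cm

1.058


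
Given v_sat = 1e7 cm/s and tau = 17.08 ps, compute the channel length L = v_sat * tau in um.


Step 1: tau in seconds = 17.08 ps * 1e-12 = 1.7080e-11 s
Step 2: L = v_sat * tau = 1e7 * 1.7080e-11 = 1.7080e-04 cm
Step 3: L in um = 1.7080e-04 * 1e4 = 1.708 um

1.708


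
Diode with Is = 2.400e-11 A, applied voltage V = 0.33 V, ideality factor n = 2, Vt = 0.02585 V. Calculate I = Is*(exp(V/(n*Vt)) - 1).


Step 1: V/(n*Vt) = 0.33/(2*0.02585) = 6.3830
Step 2: exp(6.3830) = 5.9170e+02
Step 3: I = 2.400e-11 * (5.9170e+02 - 1) = 1.42e-08 A

1.42e-08


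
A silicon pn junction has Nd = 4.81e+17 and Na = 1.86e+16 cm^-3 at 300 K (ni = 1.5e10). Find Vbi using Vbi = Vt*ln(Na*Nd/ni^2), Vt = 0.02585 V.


Step 1: Compute Na*Nd/ni^2 = 1.86e+16 * 4.81e+17 / (1.5e10)^2 = 3.9763e+13
Step 2: ln(3.9763e+13) = 31.3140
Step 3: Vbi = 0.02585 * 31.3140 = 0.809 V

0.809


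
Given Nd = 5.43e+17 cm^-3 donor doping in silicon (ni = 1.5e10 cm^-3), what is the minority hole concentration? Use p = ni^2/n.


Step 1: Since Nd >> ni, n ≈ Nd = 5.43e+17 cm^-3
Step 2: p = ni^2 / n = (1.5e10)^2 / 5.43e+17
Step 3: p = 2.25e20 / 5.43e+17 = 4.14e+02 cm^-3

4.14e+02


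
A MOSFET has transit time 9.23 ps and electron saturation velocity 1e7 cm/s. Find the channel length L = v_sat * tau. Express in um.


Step 1: tau in seconds = 9.23 ps * 1e-12 = 9.2300e-12 s
Step 2: L = v_sat * tau = 1e7 * 9.2300e-12 = 9.2300e-05 cm
Step 3: L in um = 9.2300e-05 * 1e4 = 0.923 um

0.923


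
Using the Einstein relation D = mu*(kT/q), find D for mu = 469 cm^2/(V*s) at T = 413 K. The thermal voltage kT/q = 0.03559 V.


Step 1: D = mu * (kT/q)
Step 2: D = 469 * 0.03559
Step 3: D = 16.69 cm^2/s

16.69


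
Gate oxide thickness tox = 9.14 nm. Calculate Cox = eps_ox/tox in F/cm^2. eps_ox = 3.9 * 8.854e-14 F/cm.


Step 1: eps_ox = 3.9 * 8.854e-14 = 3.45306e-13 F/cm
Step 2: tox in cm = 9.14 nm * 1e-7 = 9.1400e-07 cm
Step 3: Cox = 3.45306e-13 / 9.1400e-07 = 3.78e-07 F/cm^2

3.78e-07


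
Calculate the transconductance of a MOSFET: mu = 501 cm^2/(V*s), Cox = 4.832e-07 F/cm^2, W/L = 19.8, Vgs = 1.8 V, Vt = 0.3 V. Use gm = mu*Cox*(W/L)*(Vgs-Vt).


Step 1: Vov = Vgs - Vt = 1.8 - 0.3 = 1.5 V
Step 2: gm = mu * Cox * (W/L) * Vov
Step 3: gm = 501 * 4.832e-07 * 19.8 * 1.5 = 7.19e-03 S

7.19e-03
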